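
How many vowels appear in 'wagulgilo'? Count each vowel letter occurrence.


Scanning each character of 'wagulgilo':
  Position 1: 'w' -> consonant (running count: 0)
  Position 2: 'a' -> vowel (running count: 1)
  Position 3: 'g' -> consonant (running count: 1)
  Position 4: 'u' -> vowel (running count: 2)
  Position 5: 'l' -> consonant (running count: 2)
  Position 6: 'g' -> consonant (running count: 2)
  Position 7: 'i' -> vowel (running count: 3)
  Position 8: 'l' -> consonant (running count: 3)
  Position 9: 'o' -> vowel (running count: 4)
Total vowels: 4

4


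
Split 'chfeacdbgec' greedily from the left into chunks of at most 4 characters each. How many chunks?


'chfeacdbgec' has 11 characters.
Chunking with max size 4:
  Chunk 1: 'chfe' (positions 0-3)
  Chunk 2: 'acdb' (positions 4-7)
  Chunk 3: 'gec' (positions 8-10)
Total chunks: ceil(11 / 4) = 3

3


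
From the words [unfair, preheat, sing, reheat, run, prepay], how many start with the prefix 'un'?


Checking each word for prefix 'un':
  'unfair' -> YES, starts with 'un' (count: 1)
  'preheat' -> no (count: 1)
  'sing' -> no (count: 1)
  'reheat' -> no (count: 1)
  'run' -> no (count: 1)
  'prepay' -> no (count: 1)
Total with prefix 'un': 1

1


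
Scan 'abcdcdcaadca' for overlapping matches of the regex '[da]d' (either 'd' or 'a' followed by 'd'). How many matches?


Pattern: [da]d means either 'd' or 'a' followed by 'd'.
Scanning 'abcdcdcaadca' position-by-position:
  Pos 0: window 'ab' -> no
  Pos 1: window 'bc' -> no
  Pos 2: window 'cd' -> no
  Pos 3: window 'dc' -> no
  Pos 4: window 'cd' -> no
  Pos 5: window 'dc' -> no
  Pos 6: window 'ca' -> no
  Pos 7: window 'aa' -> no
  Pos 8: window 'ad' -> MATCH
  Pos 9: window 'dc' -> no
  Pos 10: window 'ca' -> no
  Pos 11: window 'a' -> no
Total matches: 1

1


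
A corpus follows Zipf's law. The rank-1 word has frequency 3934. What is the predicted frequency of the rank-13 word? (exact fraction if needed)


Zipf's law: freq(rank) = f1 / rank
f1 = 3934, rank = 13
freq = 3934 / 13
GCD(3934, 13) = 1
Simplified: 3934/13

3934/13


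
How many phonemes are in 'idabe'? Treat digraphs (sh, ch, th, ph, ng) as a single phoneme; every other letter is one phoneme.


Parsing 'idabe' greedily, digraphs first:
  'i' -> vowel phoneme (phonemes so far: 1)
  'd' -> consonant phoneme (phonemes so far: 2)
  'a' -> vowel phoneme (phonemes so far: 3)
  'b' -> consonant phoneme (phonemes so far: 4)
  'e' -> vowel phoneme (phonemes so far: 5)
Total phonemes: 5

5


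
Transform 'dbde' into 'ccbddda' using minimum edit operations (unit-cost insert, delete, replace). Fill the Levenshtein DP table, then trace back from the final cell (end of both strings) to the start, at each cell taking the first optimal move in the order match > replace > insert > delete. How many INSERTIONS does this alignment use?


Edit distance = 5. Backtracking from cell (4, 7) with preference match > replace > insert > delete,
then listing the resulting alignment 'dbde' -> 'ccbddda' left to right:
  Step 1: insert 'c' [insertion #1]
  Step 2: insert 'c' [insertion #2]
  Step 3: insert 'b' [insertion #3]
  Step 4: keep 'd'
  Step 5: replace b->d
  Step 6: keep 'd'
  Step 7: replace e->a
Total insertions: 3

3


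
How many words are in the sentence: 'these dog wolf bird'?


Counting words by splitting on spaces:
  Word 1: 'these'
  Word 2: 'dog'
  Word 3: 'wolf'
  Word 4: 'bird'
Total words: 4

4


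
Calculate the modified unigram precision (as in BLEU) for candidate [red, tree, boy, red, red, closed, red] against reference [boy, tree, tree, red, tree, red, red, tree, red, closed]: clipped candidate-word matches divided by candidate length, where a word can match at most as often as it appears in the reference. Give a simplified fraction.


Reference word counts: {'boy': 1, 'closed': 1, 'red': 4, 'tree': 4}
Checking each candidate word (with clipping):
  'red' -> in reference (ref count 4, used 1/4) -> match (matches: 1)
  'tree' -> in reference (ref count 4, used 1/4) -> match (matches: 2)
  'boy' -> in reference (ref count 1, used 1/1) -> match (matches: 3)
  'red' -> in reference (ref count 4, used 2/4) -> match (matches: 4)
  'red' -> in reference (ref count 4, used 3/4) -> match (matches: 5)
  'closed' -> in reference (ref count 1, used 1/1) -> match (matches: 6)
  'red' -> in reference (ref count 4, used 4/4) -> match (matches: 7)
Clipped matches: 7, Candidate length: 7
Precision = 7/7 = 1

1


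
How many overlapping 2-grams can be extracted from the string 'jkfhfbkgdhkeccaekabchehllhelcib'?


String 'jkfhfbkgdhkeccaekabchehllhelcib' has length L = 31.
Number of overlapping n-grams = L - n + 1
Substituting: 31 - 2 + 1 = 30

30


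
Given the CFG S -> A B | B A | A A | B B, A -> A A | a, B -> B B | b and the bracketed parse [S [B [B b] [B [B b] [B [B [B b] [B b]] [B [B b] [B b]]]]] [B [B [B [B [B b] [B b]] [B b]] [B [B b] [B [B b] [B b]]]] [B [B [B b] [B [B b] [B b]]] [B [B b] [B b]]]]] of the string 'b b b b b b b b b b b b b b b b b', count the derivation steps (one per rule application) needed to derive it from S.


Every bracketed nonterminal node [X ...] in the tree is produced by exactly one rule application.
Reading the tree off as a leftmost derivation:
  Step 1: S  =>  B B   (applied S -> B B)
  Step 2: B B  =>  B B B   (applied B -> B B)
  Step 3: B B B  =>  b B B   (applied B -> b)
  Step 4: b B B  =>  b B B B   (applied B -> B B)
  Step 5: b B B B  =>  b b B B   (applied B -> b)
  Step 6: b b B B  =>  b b B B B   (applied B -> B B)
  Step 7: b b B B B  =>  b b B B B B   (applied B -> B B)
  Step 8: b b B B B B  =>  b b b B B B   (applied B -> b)
  Step 9: b b b B B B  =>  b b b b B B   (applied B -> b)
  Step 10: b b b b B B  =>  b b b b B B B   (applied B -> B B)
  Step 11: b b b b B B B  =>  b b b b b B B   (applied B -> b)
  Step 12: b b b b b B B  =>  b b b b b b B   (applied B -> b)
  Step 13: b b b b b b B  =>  b b b b b b B B   (applied B -> B B)
  Step 14: b b b b b b B B  =>  b b b b b b B B B   (applied B -> B B)
  Step 15: b b b b b b B B B  =>  b b b b b b B B B B   (applied B -> B B)
  Step 16: b b b b b b B B B B  =>  b b b b b b B B B B B   (applied B -> B B)
  Step 17: b b b b b b B B B B B  =>  b b b b b b b B B B B   (applied B -> b)
  Step 18: b b b b b b b B B B B  =>  b b b b b b b b B B B   (applied B -> b)
  Step 19: b b b b b b b b B B B  =>  b b b b b b b b b B B   (applied B -> b)
  Step 20: b b b b b b b b b B B  =>  b b b b b b b b b B B B   (applied B -> B B)
  Step 21: b b b b b b b b b B B B  =>  b b b b b b b b b b B B   (applied B -> b)
  Step 22: b b b b b b b b b b B B  =>  b b b b b b b b b b B B B   (applied B -> B B)
  Step 23: b b b b b b b b b b B B B  =>  b b b b b b b b b b b B B   (applied B -> b)
  Step 24: b b b b b b b b b b b B B  =>  b b b b b b b b b b b b B   (applied B -> b)
  Step 25: b b b b b b b b b b b b B  =>  b b b b b b b b b b b b B B   (applied B -> B B)
  Step 26: b b b b b b b b b b b b B B  =>  b b b b b b b b b b b b B B B   (applied B -> B B)
  Step 27: b b b b b b b b b b b b B B B  =>  b b b b b b b b b b b b b B B   (applied B -> b)
  Step 28: b b b b b b b b b b b b b B B  =>  b b b b b b b b b b b b b B B B   (applied B -> B B)
  Step 29: b b b b b b b b b b b b b B B B  =>  b b b b b b b b b b b b b b B B   (applied B -> b)
  Step 30: b b b b b b b b b b b b b b B B  =>  b b b b b b b b b b b b b b b B   (applied B -> b)
  Step 31: b b b b b b b b b b b b b b b B  =>  b b b b b b b b b b b b b b b B B   (applied B -> B B)
  Step 32: b b b b b b b b b b b b b b b B B  =>  b b b b b b b b b b b b b b b b B   (applied B -> b)
  Step 33: b b b b b b b b b b b b b b b b B  =>  b b b b b b b b b b b b b b b b b   (applied B -> b)
Final yield: b b b b b b b b b b b b b b b b b
Total rewrite steps: 33

33


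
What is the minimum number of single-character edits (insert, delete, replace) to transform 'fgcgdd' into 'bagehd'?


Building DP table for s1='fgcgdd' (len 6) and s2='bagehd' (len 6):
       b  a  g  e  h  d
    0  1  2  3  4  5  6
  f 1  1  2  3  4  5  6
  g 2  2  2  2  3  4  5
  c 3  3  3  3  3  4  5
  g 4  4  4  3  4  4  5
  d 5  5  5  4  4  5  4
  d 6  6  6  5  5  5  5
Edit distance = dp[6][6] = 5

5


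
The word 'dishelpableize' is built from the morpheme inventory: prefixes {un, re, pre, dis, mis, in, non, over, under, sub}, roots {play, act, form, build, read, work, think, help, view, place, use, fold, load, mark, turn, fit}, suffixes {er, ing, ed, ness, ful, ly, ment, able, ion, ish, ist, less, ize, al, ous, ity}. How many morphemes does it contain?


Segmenting 'dishelpableize' against the inventory:
  'dis' -> prefix (morpheme 1)
  'help' -> root (morpheme 2)
  'able' -> suffix (morpheme 3)
  'ize' -> suffix (morpheme 4)
Total morphemes: 4

4


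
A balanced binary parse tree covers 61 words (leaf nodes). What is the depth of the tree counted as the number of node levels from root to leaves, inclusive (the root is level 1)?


In a balanced binary tree with n leaves the deepest leaf is ceil(log2(n)) edges below the root,
so counting node levels inclusive of root and leaves gives ceil(log2(n)) + 1 levels.
log2(61) = 5.9307
ceil(5.9307) = 6
levels = 6 + 1 = 7

7


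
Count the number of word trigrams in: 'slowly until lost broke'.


Word trigrams from [4] words:
  Trigram 1: (slowly until lost)
  Trigram 2: (until lost broke)
Total word trigrams: 4 - 2 = 2

2


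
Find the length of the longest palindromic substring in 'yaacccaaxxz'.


Scanning 'yaacccaaxxz' for palindromic substrings.
Substring at positions 1-7: 'aacccaa'.
Check: reverse('aacccaa') = 'aacccaa' -> palindrome confirmed.
Neighbouring characters ('y' / 'x') break symmetry, so it cannot extend further.
No longer palindromic substring exists; longest length = 7

7


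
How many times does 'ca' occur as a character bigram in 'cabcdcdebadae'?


Scanning 'cabcdcdebadae' for bigram 'ca':
  Position 0: 'ca' -> MATCH
  Position 1: 'ab' -> no
  Position 2: 'bc' -> no
  Position 3: 'cd' -> no
  Position 4: 'dc' -> no
  Position 5: 'cd' -> no
  Position 6: 'de' -> no
  Position 7: 'eb' -> no
  Position 8: 'ba' -> no
  Position 9: 'ad' -> no
  Position 10: 'da' -> no
  Position 11: 'ae' -> no
Total matches: 1

1


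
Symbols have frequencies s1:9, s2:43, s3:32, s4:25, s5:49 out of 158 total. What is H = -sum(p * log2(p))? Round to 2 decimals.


Computing entropy H = -sum(p_i * log2(p_i)):
  s1: p = 9/158 = 0.0570, -p*log2(p) = 0.2355
  s2: p = 43/158 = 0.2722, -p*log2(p) = 0.5110
  s3: p = 32/158 = 0.2025, -p*log2(p) = 0.4666
  s4: p = 25/158 = 0.1582, -p*log2(p) = 0.4209
  s5: p = 49/158 = 0.3101, -p*log2(p) = 0.5238
H = sum of terms = 2.1578
Rounded to 2 decimals: 2.16

2.16


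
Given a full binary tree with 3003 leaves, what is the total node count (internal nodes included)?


Leaf nodes (terminals): 3003
Internal nodes = n - 1 = 3003 - 1 = 3002
Total = leaves + internal = 3003 + 3002 = 6005

6005


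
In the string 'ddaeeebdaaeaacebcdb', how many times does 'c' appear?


Scanning 'ddaeeebdaaeaacebcdb' for 'c':
  Position 13: 'c' -> MATCH (count: 1)
  Position 16: 'c' -> MATCH (count: 2)
Total occurrences of 'c': 2

2


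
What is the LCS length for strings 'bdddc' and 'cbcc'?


DP table for LCS of 'bdddc' and 'cbcc':
       c  b  c  c
    0  0  0  0  0
  b 0  0  1  1  1
  d 0  0  1  1  1
  d 0  0  1  1  1
  d 0  0  1  1  1
  c 0  1  1  2  2
LCS: 'bc'
LCS length = 2

2


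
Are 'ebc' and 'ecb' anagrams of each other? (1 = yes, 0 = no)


Sort characters of 'ebc': 'bce'
Sort characters of 'ecb': 'bce'
Sorted forms match -> they ARE anagrams
Result: 1

1


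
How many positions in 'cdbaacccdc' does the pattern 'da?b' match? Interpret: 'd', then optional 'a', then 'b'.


Pattern: da?b means 'd', then optional 'a', then 'b'.
Scanning 'cdbaacccdc' position-by-position:
  Pos 0: window 'cdb' -> no
  Pos 1: window 'dba' -> MATCH
  Pos 2: window 'baa' -> no
  Pos 3: window 'aac' -> no
  Pos 4: window 'acc' -> no
  Pos 5: window 'ccc' -> no
  Pos 6: window 'ccd' -> no
  Pos 7: window 'cdc' -> no
  Pos 8: window 'dc' -> no
  Pos 9: window 'c' -> no
Total matches: 1

1


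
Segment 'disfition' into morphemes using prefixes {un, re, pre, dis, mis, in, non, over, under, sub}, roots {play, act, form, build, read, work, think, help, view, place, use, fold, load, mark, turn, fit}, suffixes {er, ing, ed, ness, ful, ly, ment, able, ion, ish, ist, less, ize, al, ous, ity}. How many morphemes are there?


Segmenting 'disfition' against the inventory:
  'dis' -> prefix (morpheme 1)
  'fit' -> root (morpheme 2)
  'ion' -> suffix (morpheme 3)
Total morphemes: 3

3


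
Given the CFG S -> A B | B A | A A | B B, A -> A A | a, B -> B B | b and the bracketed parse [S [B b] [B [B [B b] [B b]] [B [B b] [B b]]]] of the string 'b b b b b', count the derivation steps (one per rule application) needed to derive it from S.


Every bracketed nonterminal node [X ...] in the tree is produced by exactly one rule application.
Reading the tree off as a leftmost derivation:
  Step 1: S  =>  B B   (applied S -> B B)
  Step 2: B B  =>  b B   (applied B -> b)
  Step 3: b B  =>  b B B   (applied B -> B B)
  Step 4: b B B  =>  b B B B   (applied B -> B B)
  Step 5: b B B B  =>  b b B B   (applied B -> b)
  Step 6: b b B B  =>  b b b B   (applied B -> b)
  Step 7: b b b B  =>  b b b B B   (applied B -> B B)
  Step 8: b b b B B  =>  b b b b B   (applied B -> b)
  Step 9: b b b b B  =>  b b b b b   (applied B -> b)
Final yield: b b b b b
Total rewrite steps: 9

9


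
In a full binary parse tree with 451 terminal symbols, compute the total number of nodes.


Leaf nodes (terminals): 451
Internal nodes = n - 1 = 451 - 1 = 450
Total = leaves + internal = 451 + 450 = 901

901


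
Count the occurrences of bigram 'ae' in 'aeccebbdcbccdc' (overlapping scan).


Scanning 'aeccebbdcbccdc' for bigram 'ae':
  Position 0: 'ae' -> MATCH
  Position 1: 'ec' -> no
  Position 2: 'cc' -> no
  Position 3: 'ce' -> no
  Position 4: 'eb' -> no
  Position 5: 'bb' -> no
  Position 6: 'bd' -> no
  Position 7: 'dc' -> no
  Position 8: 'cb' -> no
  Position 9: 'bc' -> no
  Position 10: 'cc' -> no
  Position 11: 'cd' -> no
  Position 12: 'dc' -> no
Total matches: 1

1


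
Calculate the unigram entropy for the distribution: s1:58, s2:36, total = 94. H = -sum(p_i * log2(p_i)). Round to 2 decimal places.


Computing entropy H = -sum(p_i * log2(p_i)):
  s1: p = 58/94 = 0.6170, -p*log2(p) = 0.4298
  s2: p = 36/94 = 0.3830, -p*log2(p) = 0.5303
H = sum of terms = 0.9601
Rounded to 2 decimals: 0.96

0.96


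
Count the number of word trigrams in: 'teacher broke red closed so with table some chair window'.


Word trigrams from [10] words:
  Trigram 1: (teacher broke red)
  Trigram 2: (broke red closed)
  Trigram 3: (red closed so)
  Trigram 4: (closed so with)
  Trigram 5: (so with table)
  Trigram 6: (with table some)
  Trigram 7: (table some chair)
  Trigram 8: (some chair window)
Total word trigrams: 10 - 2 = 8

8


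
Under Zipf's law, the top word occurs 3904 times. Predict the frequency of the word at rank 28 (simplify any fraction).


Zipf's law: freq(rank) = f1 / rank
f1 = 3904, rank = 28
freq = 3904 / 28
GCD(3904, 28) = 4
Simplified: 976/7

976/7


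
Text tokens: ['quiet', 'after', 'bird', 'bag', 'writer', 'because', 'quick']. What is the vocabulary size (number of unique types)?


Listing all tokens and tracking unique types:
  Token 1: 'quiet' -> NEW (unique so far: 1)
  Token 2: 'after' -> NEW (unique so far: 2)
  Token 3: 'bird' -> NEW (unique so far: 3)
  Token 4: 'bag' -> NEW (unique so far: 4)
  Token 5: 'writer' -> NEW (unique so far: 5)
  Token 6: 'because' -> NEW (unique so far: 6)
  Token 7: 'quick' -> NEW (unique so far: 7)
Unique types: ('after', 'bag', 'because', 'bird', 'quick', 'quiet', 'writer')
Vocabulary size: 7

7


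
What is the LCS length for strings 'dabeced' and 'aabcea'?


DP table for LCS of 'dabeced' and 'aabcea':
       a  a  b  c  e  a
    0  0  0  0  0  0  0
  d 0  0  0  0  0  0  0
  a 0  1  1  1  1  1  1
  b 0  1  1  2  2  2  2
  e 0  1  1  2  2  3  3
  c 0  1  1  2  3  3  3
  e 0  1  1  2  3  4  4
  d 0  1  1  2  3  4  4
LCS: 'abce'
LCS length = 4

4


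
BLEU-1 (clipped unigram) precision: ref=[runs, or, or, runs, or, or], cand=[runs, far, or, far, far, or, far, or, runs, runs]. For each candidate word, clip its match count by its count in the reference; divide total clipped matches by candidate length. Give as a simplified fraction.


Reference word counts: {'or': 4, 'runs': 2}
Checking each candidate word (with clipping):
  'runs' -> in reference (ref count 2, used 1/2) -> match (matches: 1)
  'far' -> not in reference -> no match (matches: 1)
  'or' -> in reference (ref count 4, used 1/4) -> match (matches: 2)
  'far' -> not in reference -> no match (matches: 2)
  'far' -> not in reference -> no match (matches: 2)
  'or' -> in reference (ref count 4, used 2/4) -> match (matches: 3)
  'far' -> not in reference -> no match (matches: 3)
  'or' -> in reference (ref count 4, used 3/4) -> match (matches: 4)
  'runs' -> in reference (ref count 2, used 2/2) -> match (matches: 5)
  'runs' -> ref count 2 already used up (2/2) -> clipped, no match (matches: 5)
Clipped matches: 5, Candidate length: 10
Precision = 5/10 = 1/2

1/2


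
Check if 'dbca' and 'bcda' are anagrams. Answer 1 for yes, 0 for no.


Sort characters of 'dbca': 'abcd'
Sort characters of 'bcda': 'abcd'
Sorted forms match -> they ARE anagrams
Result: 1

1


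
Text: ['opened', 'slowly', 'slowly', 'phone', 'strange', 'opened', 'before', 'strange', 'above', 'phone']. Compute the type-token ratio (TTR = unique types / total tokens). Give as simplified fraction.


Tokens: 10
Unique types: ('above', 'before', 'opened', 'phone', 'slowly', 'strange') = 6
TTR = 6/10
Simplify: divide both by 2 -> 3/5
TTR = 3/5

3/5


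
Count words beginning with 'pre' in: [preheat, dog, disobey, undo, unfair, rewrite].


Checking each word for prefix 'pre':
  'preheat' -> YES, starts with 'pre' (count: 1)
  'dog' -> no (count: 1)
  'disobey' -> no (count: 1)
  'undo' -> no (count: 1)
  'unfair' -> no (count: 1)
  'rewrite' -> no (count: 1)
Total with prefix 'pre': 1

1


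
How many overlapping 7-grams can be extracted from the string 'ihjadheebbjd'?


String 'ihjadheebbjd' has length L = 12.
Number of overlapping n-grams = L - n + 1
Substituting: 12 - 7 + 1 = 6

6


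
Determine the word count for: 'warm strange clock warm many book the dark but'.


Counting words by splitting on spaces:
  Word 1: 'warm'
  Word 2: 'strange'
  Word 3: 'clock'
  Word 4: 'warm'
  Word 5: 'many'
  Word 6: 'book'
  Word 7: 'the'
  Word 8: 'dark'
  Word 9: 'but'
Total words: 9

9


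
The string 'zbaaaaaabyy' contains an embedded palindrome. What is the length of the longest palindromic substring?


Scanning 'zbaaaaaabyy' for palindromic substrings.
Substring at positions 1-8: 'baaaaaab'.
Check: reverse('baaaaaab') = 'baaaaaab' -> palindrome confirmed.
Neighbouring characters ('z' / 'y') break symmetry, so it cannot extend further.
No longer palindromic substring exists; longest length = 8

8


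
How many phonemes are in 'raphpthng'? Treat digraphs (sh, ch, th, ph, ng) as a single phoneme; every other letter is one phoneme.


Parsing 'raphpthng' greedily, digraphs first:
  'r' -> consonant phoneme (phonemes so far: 1)
  'a' -> vowel phoneme (phonemes so far: 2)
  'ph' -> digraph (1 consonant phoneme) (phonemes so far: 3)
  'p' -> consonant phoneme (phonemes so far: 4)
  'th' -> digraph (1 consonant phoneme) (phonemes so far: 5)
  'ng' -> digraph (1 consonant phoneme) (phonemes so far: 6)
Total phonemes: 6

6


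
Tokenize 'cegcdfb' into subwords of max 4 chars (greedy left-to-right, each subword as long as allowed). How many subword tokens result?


'cegcdfb' has 7 characters.
Chunking with max size 4:
  Chunk 1: 'cegc' (positions 0-3)
  Chunk 2: 'dfb' (positions 4-6)
Total chunks: ceil(7 / 4) = 2

2


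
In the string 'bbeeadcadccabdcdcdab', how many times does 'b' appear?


Scanning 'bbeeadcadccabdcdcdab' for 'b':
  Position 0: 'b' -> MATCH (count: 1)
  Position 1: 'b' -> MATCH (count: 2)
  Position 12: 'b' -> MATCH (count: 3)
  Position 19: 'b' -> MATCH (count: 4)
Total occurrences of 'b': 4

4


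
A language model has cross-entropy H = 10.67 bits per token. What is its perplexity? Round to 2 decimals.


Perplexity formula: PP = 2^H
H = 10.67
PP = 2^10.67
Decompose: 2^10.67 = 2^10 * 2^0.67
2^10 = 1024, 2^0.67 ~ 1.5910730
PP ~ 1024 * 1.5910730 = 1629.2587520
Rounded to 2 decimals: 1629.26

1629.26


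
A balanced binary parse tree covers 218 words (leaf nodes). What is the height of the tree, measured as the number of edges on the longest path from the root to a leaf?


In a balanced binary tree with n leaves the deepest leaf is ceil(log2(n)) edges below the root.
log2(218) = 7.7682
ceil(7.7682) = 8
height (edges) = 8

8


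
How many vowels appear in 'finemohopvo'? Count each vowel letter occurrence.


Scanning each character of 'finemohopvo':
  Position 1: 'f' -> consonant (running count: 0)
  Position 2: 'i' -> vowel (running count: 1)
  Position 3: 'n' -> consonant (running count: 1)
  Position 4: 'e' -> vowel (running count: 2)
  Position 5: 'm' -> consonant (running count: 2)
  Position 6: 'o' -> vowel (running count: 3)
  Position 7: 'h' -> consonant (running count: 3)
  Position 8: 'o' -> vowel (running count: 4)
  Position 9: 'p' -> consonant (running count: 4)
  Position 10: 'v' -> consonant (running count: 4)
  Position 11: 'o' -> vowel (running count: 5)
Total vowels: 5

5


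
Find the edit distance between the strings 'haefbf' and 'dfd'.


Building DP table for s1='haefbf' (len 6) and s2='dfd' (len 3):
       d  f  d
    0  1  2  3
  h 1  1  2  3
  a 2  2  2  3
  e 3  3  3  3
  f 4  4  3  4
  b 5  5  4  4
  f 6  6  5  5
Edit distance = dp[6][3] = 5

5


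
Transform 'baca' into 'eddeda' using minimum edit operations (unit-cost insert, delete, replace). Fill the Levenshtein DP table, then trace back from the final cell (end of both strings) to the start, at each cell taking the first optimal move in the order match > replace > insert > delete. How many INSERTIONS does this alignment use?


Edit distance = 5. Backtracking from cell (4, 6) with preference match > replace > insert > delete,
then listing the resulting alignment 'baca' -> 'eddeda' left to right:
  Step 1: insert 'e' [insertion #1]
  Step 2: insert 'd' [insertion #2]
  Step 3: replace b->d
  Step 4: replace a->e
  Step 5: replace c->d
  Step 6: keep 'a'
Total insertions: 2

2


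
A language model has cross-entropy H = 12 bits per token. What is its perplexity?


Perplexity formula: PP = 2^H
H = 12
PP = 2^12
PP = 2^12 = 4096

4096


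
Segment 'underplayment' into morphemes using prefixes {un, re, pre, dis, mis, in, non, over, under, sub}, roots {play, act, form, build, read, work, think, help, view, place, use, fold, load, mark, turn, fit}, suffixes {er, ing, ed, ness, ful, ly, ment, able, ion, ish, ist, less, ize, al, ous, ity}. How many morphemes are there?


Segmenting 'underplayment' against the inventory:
  'under' -> prefix (morpheme 1)
  'play' -> root (morpheme 2)
  'ment' -> suffix (morpheme 3)
Total morphemes: 3

3


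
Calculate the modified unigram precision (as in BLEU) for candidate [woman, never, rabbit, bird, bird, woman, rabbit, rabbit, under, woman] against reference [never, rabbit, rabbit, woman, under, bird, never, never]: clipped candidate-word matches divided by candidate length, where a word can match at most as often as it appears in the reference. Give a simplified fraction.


Reference word counts: {'bird': 1, 'never': 3, 'rabbit': 2, 'under': 1, 'woman': 1}
Checking each candidate word (with clipping):
  'woman' -> in reference (ref count 1, used 1/1) -> match (matches: 1)
  'never' -> in reference (ref count 3, used 1/3) -> match (matches: 2)
  'rabbit' -> in reference (ref count 2, used 1/2) -> match (matches: 3)
  'bird' -> in reference (ref count 1, used 1/1) -> match (matches: 4)
  'bird' -> ref count 1 already used up (1/1) -> clipped, no match (matches: 4)
  'woman' -> ref count 1 already used up (1/1) -> clipped, no match (matches: 4)
  'rabbit' -> in reference (ref count 2, used 2/2) -> match (matches: 5)
  'rabbit' -> ref count 2 already used up (2/2) -> clipped, no match (matches: 5)
  'under' -> in reference (ref count 1, used 1/1) -> match (matches: 6)
  'woman' -> ref count 1 already used up (1/1) -> clipped, no match (matches: 6)
Clipped matches: 6, Candidate length: 10
Precision = 6/10 = 3/5

3/5


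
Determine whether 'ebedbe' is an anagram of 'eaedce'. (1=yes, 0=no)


Sort characters of 'ebedbe': 'bbdeee'
Sort characters of 'eaedce': 'acdeee'
Sorted forms differ -> they are NOT anagrams
Result: 0

0


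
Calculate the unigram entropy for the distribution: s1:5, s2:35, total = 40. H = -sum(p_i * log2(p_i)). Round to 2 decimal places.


Computing entropy H = -sum(p_i * log2(p_i)):
  s1: p = 5/40 = 0.1250, -p*log2(p) = 0.3750
  s2: p = 35/40 = 0.8750, -p*log2(p) = 0.1686
H = sum of terms = 0.5436
Rounded to 2 decimals: 0.54

0.54


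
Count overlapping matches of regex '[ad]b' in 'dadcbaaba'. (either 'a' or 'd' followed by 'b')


Pattern: [ad]b means either 'a' or 'd' followed by 'b'.
Scanning 'dadcbaaba' position-by-position:
  Pos 0: window 'da' -> no
  Pos 1: window 'ad' -> no
  Pos 2: window 'dc' -> no
  Pos 3: window 'cb' -> no
  Pos 4: window 'ba' -> no
  Pos 5: window 'aa' -> no
  Pos 6: window 'ab' -> MATCH
  Pos 7: window 'ba' -> no
  Pos 8: window 'a' -> no
Total matches: 1

1


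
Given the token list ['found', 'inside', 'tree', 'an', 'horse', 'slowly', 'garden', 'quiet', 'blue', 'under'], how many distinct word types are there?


Listing all tokens and tracking unique types:
  Token 1: 'found' -> NEW (unique so far: 1)
  Token 2: 'inside' -> NEW (unique so far: 2)
  Token 3: 'tree' -> NEW (unique so far: 3)
  Token 4: 'an' -> NEW (unique so far: 4)
  Token 5: 'horse' -> NEW (unique so far: 5)
  Token 6: 'slowly' -> NEW (unique so far: 6)
  Token 7: 'garden' -> NEW (unique so far: 7)
  Token 8: 'quiet' -> NEW (unique so far: 8)
  Token 9: 'blue' -> NEW (unique so far: 9)
  Token 10: 'under' -> NEW (unique so far: 10)
Unique types: ('an', 'blue', 'found', 'garden', 'horse', 'inside', 'quiet', 'slowly', 'tree', 'under')
Vocabulary size: 10

10


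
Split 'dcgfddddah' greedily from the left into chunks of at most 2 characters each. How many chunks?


'dcgfddddah' has 10 characters.
Chunking with max size 2:
  Chunk 1: 'dc' (positions 0-1)
  Chunk 2: 'gf' (positions 2-3)
  Chunk 3: 'dd' (positions 4-5)
  Chunk 4: 'dd' (positions 6-7)
  Chunk 5: 'ah' (positions 8-9)
Total chunks: ceil(10 / 2) = 5

5


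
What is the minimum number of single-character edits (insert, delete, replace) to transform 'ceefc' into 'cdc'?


Building DP table for s1='ceefc' (len 5) and s2='cdc' (len 3):
       c  d  c
    0  1  2  3
  c 1  0  1  2
  e 2  1  1  2
  e 3  2  2  2
  f 4  3  3  3
  c 5  4  4  3
Edit distance = dp[5][3] = 3

3


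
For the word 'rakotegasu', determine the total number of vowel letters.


Scanning each character of 'rakotegasu':
  Position 1: 'r' -> consonant (running count: 0)
  Position 2: 'a' -> vowel (running count: 1)
  Position 3: 'k' -> consonant (running count: 1)
  Position 4: 'o' -> vowel (running count: 2)
  Position 5: 't' -> consonant (running count: 2)
  Position 6: 'e' -> vowel (running count: 3)
  Position 7: 'g' -> consonant (running count: 3)
  Position 8: 'a' -> vowel (running count: 4)
  Position 9: 's' -> consonant (running count: 4)
  Position 10: 'u' -> vowel (running count: 5)
Total vowels: 5

5


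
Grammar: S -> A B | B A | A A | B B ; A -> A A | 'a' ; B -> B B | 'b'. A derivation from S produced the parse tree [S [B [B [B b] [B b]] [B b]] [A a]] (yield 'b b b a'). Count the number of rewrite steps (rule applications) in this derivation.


Every bracketed nonterminal node [X ...] in the tree is produced by exactly one rule application.
Reading the tree off as a leftmost derivation:
  Step 1: S  =>  B A   (applied S -> B A)
  Step 2: B A  =>  B B A   (applied B -> B B)
  Step 3: B B A  =>  B B B A   (applied B -> B B)
  Step 4: B B B A  =>  b B B A   (applied B -> b)
  Step 5: b B B A  =>  b b B A   (applied B -> b)
  Step 6: b b B A  =>  b b b A   (applied B -> b)
  Step 7: b b b A  =>  b b b a   (applied A -> a)
Final yield: b b b a
Total rewrite steps: 7

7


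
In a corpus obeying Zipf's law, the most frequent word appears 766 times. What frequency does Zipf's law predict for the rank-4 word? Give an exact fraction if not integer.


Zipf's law: freq(rank) = f1 / rank
f1 = 766, rank = 4
freq = 766 / 4
GCD(766, 4) = 2
Simplified: 383/2

383/2


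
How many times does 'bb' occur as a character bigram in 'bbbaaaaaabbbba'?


Scanning 'bbbaaaaaabbbba' for bigram 'bb':
  Position 0: 'bb' -> MATCH
  Position 1: 'bb' -> MATCH
  Position 2: 'ba' -> no
  Position 3: 'aa' -> no
  Position 4: 'aa' -> no
  Position 5: 'aa' -> no
  Position 6: 'aa' -> no
  Position 7: 'aa' -> no
  Position 8: 'ab' -> no
  Position 9: 'bb' -> MATCH
  Position 10: 'bb' -> MATCH
  Position 11: 'bb' -> MATCH
  Position 12: 'ba' -> no
Total matches: 5

5


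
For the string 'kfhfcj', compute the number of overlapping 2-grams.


String 'kfhfcj' has length L = 6.
Number of overlapping n-grams = L - n + 1
Substituting: 6 - 2 + 1 = 5

5


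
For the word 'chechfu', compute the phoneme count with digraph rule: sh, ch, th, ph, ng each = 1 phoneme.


Parsing 'chechfu' greedily, digraphs first:
  'ch' -> digraph (1 consonant phoneme) (phonemes so far: 1)
  'e' -> vowel phoneme (phonemes so far: 2)
  'ch' -> digraph (1 consonant phoneme) (phonemes so far: 3)
  'f' -> consonant phoneme (phonemes so far: 4)
  'u' -> vowel phoneme (phonemes so far: 5)
Total phonemes: 5

5


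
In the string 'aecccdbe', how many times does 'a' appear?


Scanning 'aecccdbe' for 'a':
  Position 0: 'a' -> MATCH (count: 1)
Total occurrences of 'a': 1

1


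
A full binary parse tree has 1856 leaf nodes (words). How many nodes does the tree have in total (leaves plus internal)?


Leaf nodes (terminals): 1856
Internal nodes = n - 1 = 1856 - 1 = 1855
Total = leaves + internal = 1856 + 1855 = 3711

3711


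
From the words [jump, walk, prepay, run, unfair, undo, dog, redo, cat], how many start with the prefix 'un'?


Checking each word for prefix 'un':
  'jump' -> no (count: 0)
  'walk' -> no (count: 0)
  'prepay' -> no (count: 0)
  'run' -> no (count: 0)
  'unfair' -> YES, starts with 'un' (count: 1)
  'undo' -> YES, starts with 'un' (count: 2)
  'dog' -> no (count: 2)
  'redo' -> no (count: 2)
  'cat' -> no (count: 2)
Total with prefix 'un': 2

2


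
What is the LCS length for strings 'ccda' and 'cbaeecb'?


DP table for LCS of 'ccda' and 'cbaeecb':
       c  b  a  e  e  c  b
    0  0  0  0  0  0  0  0
  c 0  1  1  1  1  1  1  1
  c 0  1  1  1  1  1  2  2
  d 0  1  1  1  1  1  2  2
  a 0  1  1  2  2  2  2  2
LCS: 'cc'
LCS length = 2

2


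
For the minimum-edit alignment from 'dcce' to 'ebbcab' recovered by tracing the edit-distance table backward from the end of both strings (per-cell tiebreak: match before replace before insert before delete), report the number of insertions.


Edit distance = 5. Backtracking from cell (4, 6) with preference match > replace > insert > delete,
then listing the resulting alignment 'dcce' -> 'ebbcab' left to right:
  Step 1: insert 'e' [insertion #1]
  Step 2: insert 'b' [insertion #2]
  Step 3: replace d->b
  Step 4: keep 'c'
  Step 5: replace c->a
  Step 6: replace e->b
Total insertions: 2

2


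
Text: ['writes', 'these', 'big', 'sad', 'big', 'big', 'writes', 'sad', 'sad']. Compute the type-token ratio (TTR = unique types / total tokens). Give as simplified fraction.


Tokens: 9
Unique types: ('big', 'sad', 'these', 'writes') = 4
TTR = 4/9
Already in lowest terms.

4/9


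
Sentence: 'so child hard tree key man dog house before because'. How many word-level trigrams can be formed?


Word trigrams from [10] words:
  Trigram 1: (so child hard)
  Trigram 2: (child hard tree)
  Trigram 3: (hard tree key)
  Trigram 4: (tree key man)
  Trigram 5: (key man dog)
  Trigram 6: (man dog house)
  Trigram 7: (dog house before)
  Trigram 8: (house before because)
Total word trigrams: 10 - 2 = 8

8


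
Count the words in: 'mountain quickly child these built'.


Counting words by splitting on spaces:
  Word 1: 'mountain'
  Word 2: 'quickly'
  Word 3: 'child'
  Word 4: 'these'
  Word 5: 'built'
Total words: 5

5


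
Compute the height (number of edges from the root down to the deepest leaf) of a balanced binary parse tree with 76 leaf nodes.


In a balanced binary tree with n leaves the deepest leaf is ceil(log2(n)) edges below the root.
log2(76) = 6.2479
ceil(6.2479) = 7
height (edges) = 7

7


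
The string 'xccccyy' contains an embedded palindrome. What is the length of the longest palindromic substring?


Scanning 'xccccyy' for palindromic substrings.
Substring at positions 1-4: 'cccc'.
Check: reverse('cccc') = 'cccc' -> palindrome confirmed.
Neighbouring characters ('x' / 'y') break symmetry, so it cannot extend further.
No longer palindromic substring exists; longest length = 4

4


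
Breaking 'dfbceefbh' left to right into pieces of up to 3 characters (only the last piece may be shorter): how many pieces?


'dfbceefbh' has 9 characters.
Chunking with max size 3:
  Chunk 1: 'dfb' (positions 0-2)
  Chunk 2: 'cee' (positions 3-5)
  Chunk 3: 'fbh' (positions 6-8)
Total chunks: ceil(9 / 3) = 3

3


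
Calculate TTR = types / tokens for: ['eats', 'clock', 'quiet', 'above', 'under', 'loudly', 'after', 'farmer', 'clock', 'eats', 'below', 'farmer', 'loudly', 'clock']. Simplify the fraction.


Tokens: 14
Unique types: ('above', 'after', 'below', 'clock', 'eats', 'farmer', 'loudly', 'quiet', 'under') = 9
TTR = 9/14
Already in lowest terms.

9/14


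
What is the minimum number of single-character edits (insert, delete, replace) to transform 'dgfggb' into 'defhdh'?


Building DP table for s1='dgfggb' (len 6) and s2='defhdh' (len 6):
       d  e  f  h  d  h
    0  1  2  3  4  5  6
  d 1  0  1  2  3  4  5
  g 2  1  1  2  3  4  5
  f 3  2  2  1  2  3  4
  g 4  3  3  2  2  3  4
  g 5  4  4  3  3  3  4
  b 6  5  5  4  4  4  4
Edit distance = dp[6][6] = 4

4


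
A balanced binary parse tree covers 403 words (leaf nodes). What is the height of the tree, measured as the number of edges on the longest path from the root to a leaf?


In a balanced binary tree with n leaves the deepest leaf is ceil(log2(n)) edges below the root.
log2(403) = 8.6546
ceil(8.6546) = 9
height (edges) = 9

9


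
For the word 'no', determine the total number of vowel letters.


Scanning each character of 'no':
  Position 1: 'n' -> consonant (running count: 0)
  Position 2: 'o' -> vowel (running count: 1)
Total vowels: 1

1


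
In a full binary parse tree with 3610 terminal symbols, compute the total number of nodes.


Leaf nodes (terminals): 3610
Internal nodes = n - 1 = 3610 - 1 = 3609
Total = leaves + internal = 3610 + 3609 = 7219

7219


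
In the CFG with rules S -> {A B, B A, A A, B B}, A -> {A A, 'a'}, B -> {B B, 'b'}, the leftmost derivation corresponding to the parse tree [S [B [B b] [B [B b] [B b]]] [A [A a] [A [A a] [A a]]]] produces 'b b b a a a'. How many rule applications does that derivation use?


Every bracketed nonterminal node [X ...] in the tree is produced by exactly one rule application.
Reading the tree off as a leftmost derivation:
  Step 1: S  =>  B A   (applied S -> B A)
  Step 2: B A  =>  B B A   (applied B -> B B)
  Step 3: B B A  =>  b B A   (applied B -> b)
  Step 4: b B A  =>  b B B A   (applied B -> B B)
  Step 5: b B B A  =>  b b B A   (applied B -> b)
  Step 6: b b B A  =>  b b b A   (applied B -> b)
  Step 7: b b b A  =>  b b b A A   (applied A -> A A)
  Step 8: b b b A A  =>  b b b a A   (applied A -> a)
  Step 9: b b b a A  =>  b b b a A A   (applied A -> A A)
  Step 10: b b b a A A  =>  b b b a a A   (applied A -> a)
  Step 11: b b b a a A  =>  b b b a a a   (applied A -> a)
Final yield: b b b a a a
Total rewrite steps: 11

11


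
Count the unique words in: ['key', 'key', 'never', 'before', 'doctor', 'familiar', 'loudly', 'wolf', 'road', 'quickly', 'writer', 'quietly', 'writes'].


Listing all tokens and tracking unique types:
  Token 1: 'key' -> NEW (unique so far: 1)
  Token 2: 'key' -> duplicate (unique so far: 1)
  Token 3: 'never' -> NEW (unique so far: 2)
  Token 4: 'before' -> NEW (unique so far: 3)
  Token 5: 'doctor' -> NEW (unique so far: 4)
  Token 6: 'familiar' -> NEW (unique so far: 5)
  Token 7: 'loudly' -> NEW (unique so far: 6)
  Token 8: 'wolf' -> NEW (unique so far: 7)
  Token 9: 'road' -> NEW (unique so far: 8)
  Token 10: 'quickly' -> NEW (unique so far: 9)
  Token 11: 'writer' -> NEW (unique so far: 10)
  Token 12: 'quietly' -> NEW (unique so far: 11)
  Token 13: 'writes' -> NEW (unique so far: 12)
Unique types: ('before', 'doctor', 'familiar', 'key', 'loudly', 'never', 'quickly', 'quietly', 'road', 'wolf', 'writer', 'writes')
Vocabulary size: 12

12


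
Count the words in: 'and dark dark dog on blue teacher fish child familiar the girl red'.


Counting words by splitting on spaces:
  Word 1: 'and'
  Word 2: 'dark'
  Word 3: 'dark'
  Word 4: 'dog'
  Word 5: 'on'
  Word 6: 'blue'
  Word 7: 'teacher'
  Word 8: 'fish'
  Word 9: 'child'
  Word 10: 'familiar'
  Word 11: 'the'
  Word 12: 'girl'
  Word 13: 'red'
Total words: 13

13


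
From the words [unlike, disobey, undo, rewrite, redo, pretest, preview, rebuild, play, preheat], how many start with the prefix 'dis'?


Checking each word for prefix 'dis':
  'unlike' -> no (count: 0)
  'disobey' -> YES, starts with 'dis' (count: 1)
  'undo' -> no (count: 1)
  'rewrite' -> no (count: 1)
  'redo' -> no (count: 1)
  'pretest' -> no (count: 1)
  'preview' -> no (count: 1)
  'rebuild' -> no (count: 1)
  'play' -> no (count: 1)
  'preheat' -> no (count: 1)
Total with prefix 'dis': 1

1


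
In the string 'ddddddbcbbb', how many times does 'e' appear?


Scanning 'ddddddbcbbb' for 'e':
  No matches found.
Total occurrences of 'e': 0

0


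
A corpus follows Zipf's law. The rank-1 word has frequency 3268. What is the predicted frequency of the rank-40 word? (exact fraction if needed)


Zipf's law: freq(rank) = f1 / rank
f1 = 3268, rank = 40
freq = 3268 / 40
GCD(3268, 40) = 4
Simplified: 817/10

817/10


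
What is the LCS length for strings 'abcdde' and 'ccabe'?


DP table for LCS of 'abcdde' and 'ccabe':
       c  c  a  b  e
    0  0  0  0  0  0
  a 0  0  0  1  1  1
  b 0  0  0  1  2  2
  c 0  1  1  1  2  2
  d 0  1  1  1  2  2
  d 0  1  1  1  2  2
  e 0  1  1  1  2  3
LCS: 'abe'
LCS length = 3

3


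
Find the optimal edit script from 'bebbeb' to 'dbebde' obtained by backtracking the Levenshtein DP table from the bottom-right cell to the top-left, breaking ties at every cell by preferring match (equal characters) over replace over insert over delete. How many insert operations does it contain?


Edit distance = 3. Backtracking from cell (6, 6) with preference match > replace > insert > delete,
then listing the resulting alignment 'bebbeb' -> 'dbebde' left to right:
  Step 1: insert 'd' [insertion #1]
  Step 2: keep 'b'
  Step 3: keep 'e'
  Step 4: keep 'b'
  Step 5: replace b->d
  Step 6: keep 'e'
  Step 7: delete 'b'
Total insertions: 1

1


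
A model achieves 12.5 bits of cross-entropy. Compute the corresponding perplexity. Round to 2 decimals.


Perplexity formula: PP = 2^H
H = 12.5
PP = 2^12.5
Decompose: 2^12.5 = 2^12 * 2^0.5 = 2^12 * sqrt(2)
2^12 = 4096, sqrt(2) ~ 1.4142136
PP ~ 4096 * 1.4142136 = 5792.6189056
Rounded to 2 decimals: 5792.62

5792.62


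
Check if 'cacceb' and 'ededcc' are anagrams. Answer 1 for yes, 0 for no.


Sort characters of 'cacceb': 'abccce'
Sort characters of 'ededcc': 'ccddee'
Sorted forms differ -> they are NOT anagrams
Result: 0

0


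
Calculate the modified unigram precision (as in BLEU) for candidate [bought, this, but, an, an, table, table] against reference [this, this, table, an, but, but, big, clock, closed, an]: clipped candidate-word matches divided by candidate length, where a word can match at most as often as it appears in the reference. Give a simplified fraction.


Reference word counts: {'an': 2, 'big': 1, 'but': 2, 'clock': 1, 'closed': 1, 'table': 1, 'this': 2}
Checking each candidate word (with clipping):
  'bought' -> not in reference -> no match (matches: 0)
  'this' -> in reference (ref count 2, used 1/2) -> match (matches: 1)
  'but' -> in reference (ref count 2, used 1/2) -> match (matches: 2)
  'an' -> in reference (ref count 2, used 1/2) -> match (matches: 3)
  'an' -> in reference (ref count 2, used 2/2) -> match (matches: 4)
  'table' -> in reference (ref count 1, used 1/1) -> match (matches: 5)
  'table' -> ref count 1 already used up (1/1) -> clipped, no match (matches: 5)
Clipped matches: 5, Candidate length: 7
Precision = 5/7

5/7
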